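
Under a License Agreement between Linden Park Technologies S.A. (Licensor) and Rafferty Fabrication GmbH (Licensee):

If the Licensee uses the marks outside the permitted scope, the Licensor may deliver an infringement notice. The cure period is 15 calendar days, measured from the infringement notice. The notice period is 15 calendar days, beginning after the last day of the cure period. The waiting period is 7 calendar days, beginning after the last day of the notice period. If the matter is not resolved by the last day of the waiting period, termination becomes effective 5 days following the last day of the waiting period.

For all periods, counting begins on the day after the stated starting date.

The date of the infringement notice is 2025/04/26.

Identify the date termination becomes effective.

Adding 15 calendar days to 2025/04/26 gives 2025/05/11, which is the last day of the cure period.
The last day of the notice period: 2025/05/11 + 15 days = 2025/05/26.
The last day of the waiting period: 7 calendar days after 2025/05/26 is 2025/06/02.
Adding 5 calendar days to 2025/06/02 gives 2025/06/07, which is the date termination becomes effective.

2025/06/07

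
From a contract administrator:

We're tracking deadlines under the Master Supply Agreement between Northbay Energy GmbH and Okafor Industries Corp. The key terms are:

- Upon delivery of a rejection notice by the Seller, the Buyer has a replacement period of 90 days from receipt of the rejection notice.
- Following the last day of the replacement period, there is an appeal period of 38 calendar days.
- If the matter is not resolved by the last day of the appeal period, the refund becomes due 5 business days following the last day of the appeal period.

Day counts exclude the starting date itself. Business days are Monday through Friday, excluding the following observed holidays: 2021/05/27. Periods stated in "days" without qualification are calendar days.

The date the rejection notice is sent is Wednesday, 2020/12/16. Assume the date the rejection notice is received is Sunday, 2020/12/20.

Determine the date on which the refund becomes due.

2021/05/04

The last day of the replacement period: 90 calendar days after 2020/12/20 is 2021/03/20.
Adding 38 calendar days to 2021/03/20 gives 2021/04/27, which is the last day of the appeal period.
From Tuesday, 2021/04/27, 5 business days (Apr 28, Apr 29, Apr 30, May 3, May 4, skipping weekends) brings us to Tuesday, 2021/05/04, which is the date on which the refund becomes due.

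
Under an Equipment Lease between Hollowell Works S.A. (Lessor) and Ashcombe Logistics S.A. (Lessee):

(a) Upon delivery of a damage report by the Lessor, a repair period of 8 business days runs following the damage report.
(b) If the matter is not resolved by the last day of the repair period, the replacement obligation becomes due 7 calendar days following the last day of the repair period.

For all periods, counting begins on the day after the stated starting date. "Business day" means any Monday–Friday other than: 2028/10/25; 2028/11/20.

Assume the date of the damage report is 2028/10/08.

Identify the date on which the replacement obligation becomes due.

2028/10/25

The last day of the repair period: 8 business days after Sunday, 2028/10/08, skipping weekends — Oct 9, Oct 10, Oct 11, Oct 12, Oct 13, Oct 16, Oct 17, Oct 18 — lands on Wednesday, 2028/10/18.
The date on which the replacement obligation becomes due: 2028/10/18 + 7 days = 2028/10/25.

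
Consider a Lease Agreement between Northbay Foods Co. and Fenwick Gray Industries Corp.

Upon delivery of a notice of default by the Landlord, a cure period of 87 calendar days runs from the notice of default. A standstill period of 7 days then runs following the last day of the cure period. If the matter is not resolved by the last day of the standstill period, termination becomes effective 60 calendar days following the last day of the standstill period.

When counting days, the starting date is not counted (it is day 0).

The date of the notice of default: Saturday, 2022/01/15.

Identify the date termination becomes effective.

2022/06/18

The last day of the cure period: 2022/01/15 + 87 days = 2022/04/12.
Adding 7 calendar days to 2022/04/12 gives 2022/04/19, which is the last day of the standstill period.
Adding 60 calendar days to 2022/04/19 gives 2022/06/18, which is the date termination becomes effective.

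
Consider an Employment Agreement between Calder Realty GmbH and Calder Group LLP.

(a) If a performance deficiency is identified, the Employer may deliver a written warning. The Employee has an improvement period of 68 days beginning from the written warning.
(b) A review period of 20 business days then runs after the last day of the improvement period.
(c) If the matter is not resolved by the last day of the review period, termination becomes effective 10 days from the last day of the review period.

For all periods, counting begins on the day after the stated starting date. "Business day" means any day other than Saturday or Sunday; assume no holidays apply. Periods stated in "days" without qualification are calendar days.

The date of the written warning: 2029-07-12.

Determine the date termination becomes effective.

Adding 68 calendar days to 2029-07-12 gives 2029-09-18, which is the last day of the improvement period.
The last day of the review period: counting 20 business days from Tuesday, 2029-09-18 (Sep 19, Sep 20, Sep 21, Sep 24, …, Oct 12, Oct 15, Oct 16, skipping weekends) reaches Tuesday, 2029-10-16.
Adding 10 calendar days to 2029-10-16 gives 2029-10-26, which is the date termination becomes effective.

2029-10-26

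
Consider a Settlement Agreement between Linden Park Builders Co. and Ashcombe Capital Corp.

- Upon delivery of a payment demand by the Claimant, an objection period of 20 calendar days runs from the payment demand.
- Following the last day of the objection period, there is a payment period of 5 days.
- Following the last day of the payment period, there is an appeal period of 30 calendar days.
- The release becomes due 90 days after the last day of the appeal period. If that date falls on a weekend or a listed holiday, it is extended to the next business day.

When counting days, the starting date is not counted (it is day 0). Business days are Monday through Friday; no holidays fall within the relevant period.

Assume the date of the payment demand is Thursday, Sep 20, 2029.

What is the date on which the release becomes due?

The last day of the objection period: 20 calendar days after Sep 20, 2029 is Oct 10, 2029.
Adding 5 calendar days to Oct 10, 2029 gives Oct 15, 2029, which is the last day of the payment period.
Adding 30 calendar days to Oct 15, 2029 gives Nov 14, 2029, which is the last day of the appeal period.
Adding 90 calendar days to Nov 14, 2029 gives Feb 12, 2030, which is the date on which the release becomes due. Feb 12, 2030 is a Tuesday, so no roll-forward applies.

Feb 12, 2030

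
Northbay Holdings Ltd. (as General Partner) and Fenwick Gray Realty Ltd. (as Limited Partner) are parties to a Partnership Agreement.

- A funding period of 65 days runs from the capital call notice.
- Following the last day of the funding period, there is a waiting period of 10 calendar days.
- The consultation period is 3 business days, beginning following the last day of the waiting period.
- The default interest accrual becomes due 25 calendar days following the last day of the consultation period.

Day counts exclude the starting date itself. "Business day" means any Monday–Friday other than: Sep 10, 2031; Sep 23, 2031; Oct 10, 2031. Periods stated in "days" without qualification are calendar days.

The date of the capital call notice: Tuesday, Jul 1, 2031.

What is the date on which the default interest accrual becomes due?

Adding 65 calendar days to Jul 1, 2031 gives Sep 4, 2031, which is the last day of the funding period.
The last day of the waiting period: 10 calendar days after Sep 4, 2031 is Sep 14, 2031.
The last day of the consultation period: 3 business days after Sunday, Sep 14, 2031, skipping weekends — Sep 15, Sep 16, Sep 17 — lands on Wednesday, Sep 17, 2031.
The date on which the default interest accrual becomes due: Sep 17, 2031 + 25 days = Oct 12, 2031.

Oct 12, 2031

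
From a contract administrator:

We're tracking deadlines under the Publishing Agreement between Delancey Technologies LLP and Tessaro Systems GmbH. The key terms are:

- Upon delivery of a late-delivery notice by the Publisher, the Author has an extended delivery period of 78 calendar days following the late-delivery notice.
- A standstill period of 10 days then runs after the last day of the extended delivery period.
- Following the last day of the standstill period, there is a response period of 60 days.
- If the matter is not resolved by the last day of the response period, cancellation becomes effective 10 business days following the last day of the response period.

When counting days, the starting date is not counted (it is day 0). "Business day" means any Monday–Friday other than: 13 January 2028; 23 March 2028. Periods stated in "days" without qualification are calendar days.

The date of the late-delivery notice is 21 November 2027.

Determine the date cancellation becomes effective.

1 May 2028

Adding 78 calendar days to 21 November 2027 gives 7 February 2028, which is the last day of the extended delivery period.
The last day of the standstill period: 7 February 2028 + 10 days = 17 February 2028.
Adding 60 calendar days to 17 February 2028 gives 17 April 2028, which is the last day of the response period.
The date cancellation becomes effective: counting 10 business days from Monday, 17 April 2028 (Apr 18, Apr 19, Apr 20, Apr 21, Apr 24, Apr 25, Apr 26, Apr 27, Apr 28, May 1, skipping weekends) reaches Monday, 1 May 2028.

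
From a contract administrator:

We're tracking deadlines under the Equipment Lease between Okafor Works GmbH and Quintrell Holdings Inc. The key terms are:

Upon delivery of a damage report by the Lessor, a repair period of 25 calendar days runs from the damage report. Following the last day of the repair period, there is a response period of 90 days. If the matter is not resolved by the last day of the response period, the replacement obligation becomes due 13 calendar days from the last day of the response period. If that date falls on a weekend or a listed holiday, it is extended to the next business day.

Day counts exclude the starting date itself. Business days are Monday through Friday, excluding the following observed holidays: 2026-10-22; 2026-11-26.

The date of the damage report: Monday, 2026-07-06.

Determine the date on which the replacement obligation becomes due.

2026-11-11

The last day of the repair period: 25 calendar days after 2026-07-06 is 2026-07-31.
The last day of the response period: 90 calendar days after 2026-07-31 is 2026-10-29.
The date on which the replacement obligation becomes due: 2026-10-29 + 13 days = 2026-11-11. 2026-11-11 is a Wednesday and is not a listed holiday, so no roll-forward applies.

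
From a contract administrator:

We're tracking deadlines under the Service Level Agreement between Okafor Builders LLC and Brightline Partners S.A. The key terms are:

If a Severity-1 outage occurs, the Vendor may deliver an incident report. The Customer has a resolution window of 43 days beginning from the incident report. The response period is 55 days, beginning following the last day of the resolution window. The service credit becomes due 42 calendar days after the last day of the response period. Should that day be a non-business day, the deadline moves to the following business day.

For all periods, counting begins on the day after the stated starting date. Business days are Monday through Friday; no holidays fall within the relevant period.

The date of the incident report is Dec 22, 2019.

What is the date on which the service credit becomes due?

May 11, 2020

Adding 43 calendar days to Dec 22, 2019 gives Feb 3, 2020, which is the last day of the resolution window.
The last day of the response period: Feb 3, 2020 + 55 days = Mar 29, 2020.
The date on which the service credit becomes due: 42 calendar days after Mar 29, 2020 is May 10, 2020. That falls on a Sunday, so it rolls to the next business day, Monday, May 11, 2020.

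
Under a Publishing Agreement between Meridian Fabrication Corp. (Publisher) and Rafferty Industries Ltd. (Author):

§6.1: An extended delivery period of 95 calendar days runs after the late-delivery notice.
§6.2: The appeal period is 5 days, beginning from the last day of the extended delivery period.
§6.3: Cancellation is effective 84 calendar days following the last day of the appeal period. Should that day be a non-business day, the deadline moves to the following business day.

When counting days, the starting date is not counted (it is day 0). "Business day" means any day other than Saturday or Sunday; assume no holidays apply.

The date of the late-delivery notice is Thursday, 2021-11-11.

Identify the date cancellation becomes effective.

The last day of the extended delivery period: 95 calendar days after 2021-11-11 is 2022-02-14.
The last day of the appeal period: 2022-02-14 + 5 days = 2022-02-19.
Adding 84 calendar days to 2022-02-19 gives 2022-05-14, which is the date cancellation becomes effective. That falls on a Saturday, so it rolls to the next business day, Monday, 2022-05-16.

2022-05-16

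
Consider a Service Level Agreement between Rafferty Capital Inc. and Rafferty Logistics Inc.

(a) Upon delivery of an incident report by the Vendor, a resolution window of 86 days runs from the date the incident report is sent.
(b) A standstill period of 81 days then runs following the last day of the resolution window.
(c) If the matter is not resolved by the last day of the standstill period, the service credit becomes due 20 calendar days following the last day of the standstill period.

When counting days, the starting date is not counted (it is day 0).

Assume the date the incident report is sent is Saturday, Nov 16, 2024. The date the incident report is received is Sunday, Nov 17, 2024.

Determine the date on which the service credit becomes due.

May 22, 2025

Adding 86 calendar days to Nov 16, 2024 gives Feb 10, 2025, which is the last day of the resolution window.
Adding 81 calendar days to Feb 10, 2025 gives May 2, 2025, which is the last day of the standstill period.
Adding 20 calendar days to May 2, 2025 gives May 22, 2025, which is the date on which the service credit becomes due.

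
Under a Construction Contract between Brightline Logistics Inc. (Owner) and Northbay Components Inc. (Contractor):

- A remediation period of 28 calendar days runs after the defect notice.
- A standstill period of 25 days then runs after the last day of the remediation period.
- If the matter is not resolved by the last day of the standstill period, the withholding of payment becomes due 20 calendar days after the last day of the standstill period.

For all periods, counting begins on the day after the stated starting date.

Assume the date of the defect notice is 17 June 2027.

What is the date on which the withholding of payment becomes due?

29 August 2027

The last day of the remediation period: 17 June 2027 + 28 days = 15 July 2027.
Adding 25 calendar days to 15 July 2027 gives 9 August 2027, which is the last day of the standstill period.
The date on which the withholding of payment becomes due: 20 calendar days after 9 August 2027 is 29 August 2027.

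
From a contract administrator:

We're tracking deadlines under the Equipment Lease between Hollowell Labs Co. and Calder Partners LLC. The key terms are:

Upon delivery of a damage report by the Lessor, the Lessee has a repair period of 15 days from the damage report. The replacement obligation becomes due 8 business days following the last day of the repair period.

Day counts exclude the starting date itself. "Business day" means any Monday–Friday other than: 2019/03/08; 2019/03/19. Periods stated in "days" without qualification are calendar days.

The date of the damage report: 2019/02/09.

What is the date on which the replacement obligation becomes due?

2019/03/06

The last day of the repair period: 2019/02/09 + 15 days = 2019/02/24.
The date on which the replacement obligation becomes due: 8 business days after Sunday, 2019/02/24, skipping weekends — Feb 25, Feb 26, Feb 27, Feb 28, Mar 1, Mar 4, Mar 5, Mar 6 — lands on Wednesday, 2019/03/06.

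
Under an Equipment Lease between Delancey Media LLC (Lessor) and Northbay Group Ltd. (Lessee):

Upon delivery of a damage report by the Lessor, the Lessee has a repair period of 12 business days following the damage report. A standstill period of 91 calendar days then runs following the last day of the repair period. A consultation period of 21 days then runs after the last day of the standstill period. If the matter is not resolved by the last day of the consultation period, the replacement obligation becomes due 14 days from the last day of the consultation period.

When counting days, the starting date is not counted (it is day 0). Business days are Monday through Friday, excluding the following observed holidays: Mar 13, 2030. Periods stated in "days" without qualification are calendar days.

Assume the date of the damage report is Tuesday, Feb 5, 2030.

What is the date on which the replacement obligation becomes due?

Jun 27, 2030

From Tuesday, Feb 5, 2030, 12 business days (Feb 6, Feb 7, Feb 8, Feb 11, …, Feb 19, Feb 20, Feb 21, skipping weekends) brings us to Thursday, Feb 21, 2030, which is the last day of the repair period.
The last day of the standstill period: 91 calendar days after Feb 21, 2030 is May 23, 2030.
The last day of the consultation period: 21 calendar days after May 23, 2030 is Jun 13, 2030.
The date on which the replacement obligation becomes due: 14 calendar days after Jun 13, 2030 is Jun 27, 2030.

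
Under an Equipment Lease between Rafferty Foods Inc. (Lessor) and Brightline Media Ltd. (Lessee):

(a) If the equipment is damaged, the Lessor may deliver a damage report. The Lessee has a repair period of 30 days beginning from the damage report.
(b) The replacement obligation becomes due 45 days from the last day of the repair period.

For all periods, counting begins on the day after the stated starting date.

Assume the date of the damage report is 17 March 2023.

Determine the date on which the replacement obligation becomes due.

The last day of the repair period: 17 March 2023 + 30 days = 16 April 2023.
The date on which the replacement obligation becomes due: 45 calendar days after 16 April 2023 is 31 May 2023.

31 May 2023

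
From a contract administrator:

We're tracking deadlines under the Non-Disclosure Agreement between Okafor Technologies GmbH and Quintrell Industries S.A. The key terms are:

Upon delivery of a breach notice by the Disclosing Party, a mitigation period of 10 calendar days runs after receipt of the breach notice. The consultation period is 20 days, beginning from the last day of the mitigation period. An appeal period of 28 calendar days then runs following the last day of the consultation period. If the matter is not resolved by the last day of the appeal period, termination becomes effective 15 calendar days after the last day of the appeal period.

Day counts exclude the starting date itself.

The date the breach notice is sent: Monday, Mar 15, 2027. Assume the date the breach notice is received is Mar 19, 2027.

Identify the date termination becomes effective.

May 31, 2027

The last day of the mitigation period: Mar 19, 2027 + 10 days = Mar 29, 2027.
The last day of the consultation period: Mar 29, 2027 + 20 days = Apr 18, 2027.
Adding 28 calendar days to Apr 18, 2027 gives May 16, 2027, which is the last day of the appeal period.
Adding 15 calendar days to May 16, 2027 gives May 31, 2027, which is the date termination becomes effective.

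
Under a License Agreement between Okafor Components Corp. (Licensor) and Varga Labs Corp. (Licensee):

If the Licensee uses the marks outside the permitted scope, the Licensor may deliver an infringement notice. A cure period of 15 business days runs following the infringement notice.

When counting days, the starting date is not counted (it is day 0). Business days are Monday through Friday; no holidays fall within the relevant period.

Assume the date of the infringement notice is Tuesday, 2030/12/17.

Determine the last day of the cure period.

From Tuesday, 2030/12/17, 15 business days (Dec 18, Dec 19, Dec 20, Dec 23, …, Jan 3, Jan 6, Jan 7, skipping weekends) brings us to Tuesday, 2031/01/07, which is the last day of the cure period.

2031/01/07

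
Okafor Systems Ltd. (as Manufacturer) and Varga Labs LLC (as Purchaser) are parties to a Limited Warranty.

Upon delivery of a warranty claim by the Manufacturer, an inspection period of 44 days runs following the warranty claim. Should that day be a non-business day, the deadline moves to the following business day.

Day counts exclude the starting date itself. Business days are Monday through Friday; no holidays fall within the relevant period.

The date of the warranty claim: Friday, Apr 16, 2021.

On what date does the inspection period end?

The last day of the inspection period: Apr 16, 2021 + 44 days = May 30, 2021. That falls on a Sunday, so it rolls to the next business day, Monday, May 31, 2021.

May 31, 2021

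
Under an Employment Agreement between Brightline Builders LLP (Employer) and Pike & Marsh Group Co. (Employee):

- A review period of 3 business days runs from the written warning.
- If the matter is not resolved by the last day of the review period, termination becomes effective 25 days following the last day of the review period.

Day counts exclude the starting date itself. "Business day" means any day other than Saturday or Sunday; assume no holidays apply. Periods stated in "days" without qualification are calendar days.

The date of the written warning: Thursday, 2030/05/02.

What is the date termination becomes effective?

The last day of the review period: 3 business days after Thursday, 2030/05/02, skipping weekends — May 3, May 6, May 7 — lands on Tuesday, 2030/05/07.
Adding 25 calendar days to 2030/05/07 gives 2030/06/01, which is the date termination becomes effective.

2030/06/01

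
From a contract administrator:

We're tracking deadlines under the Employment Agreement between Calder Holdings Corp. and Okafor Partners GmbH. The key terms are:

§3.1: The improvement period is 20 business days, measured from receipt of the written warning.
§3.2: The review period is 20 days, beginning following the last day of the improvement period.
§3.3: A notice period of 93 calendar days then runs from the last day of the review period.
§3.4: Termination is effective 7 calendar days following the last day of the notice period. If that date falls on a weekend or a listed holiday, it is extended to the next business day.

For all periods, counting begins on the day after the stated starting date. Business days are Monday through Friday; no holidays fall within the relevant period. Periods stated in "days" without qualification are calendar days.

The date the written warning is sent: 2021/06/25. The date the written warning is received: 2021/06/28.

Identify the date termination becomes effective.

2021/11/23

The last day of the improvement period: 20 business days after Monday, 2021/06/28, skipping weekends — Jun 29, Jun 30, Jul 1, Jul 2, …, Jul 22, Jul 23, Jul 26 — lands on Monday, 2021/07/26.
Adding 20 calendar days to 2021/07/26 gives 2021/08/15, which is the last day of the review period.
The last day of the notice period: 2021/08/15 + 93 days = 2021/11/16.
Adding 7 calendar days to 2021/11/16 gives 2021/11/23, which is the date termination becomes effective. 2021/11/23 is a Tuesday, so no roll-forward applies.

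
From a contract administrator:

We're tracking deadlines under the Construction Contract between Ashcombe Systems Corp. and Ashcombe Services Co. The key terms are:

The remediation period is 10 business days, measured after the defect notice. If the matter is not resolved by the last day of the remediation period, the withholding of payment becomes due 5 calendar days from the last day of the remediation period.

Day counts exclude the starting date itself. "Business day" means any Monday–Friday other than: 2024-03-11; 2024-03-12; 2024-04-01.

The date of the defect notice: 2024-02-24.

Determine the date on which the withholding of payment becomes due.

2024-03-13

From Saturday, 2024-02-24, 10 business days (Feb 26, Feb 27, Feb 28, Feb 29, Mar 1, Mar 4, Mar 5, Mar 6, Mar 7, Mar 8, skipping weekends) brings us to Friday, 2024-03-08, which is the last day of the remediation period.
The date on which the withholding of payment becomes due: 5 calendar days after 2024-03-08 is 2024-03-13.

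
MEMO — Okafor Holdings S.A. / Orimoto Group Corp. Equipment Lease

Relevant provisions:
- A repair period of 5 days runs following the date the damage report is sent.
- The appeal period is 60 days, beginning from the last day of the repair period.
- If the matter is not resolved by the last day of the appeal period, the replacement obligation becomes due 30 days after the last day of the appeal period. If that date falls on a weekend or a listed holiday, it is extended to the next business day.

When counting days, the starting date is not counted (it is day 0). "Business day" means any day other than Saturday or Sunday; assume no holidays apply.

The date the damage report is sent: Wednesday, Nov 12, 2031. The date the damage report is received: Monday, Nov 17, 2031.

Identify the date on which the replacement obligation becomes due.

The last day of the repair period: 5 calendar days after Nov 12, 2031 is Nov 17, 2031.
The last day of the appeal period: Nov 17, 2031 + 60 days = Jan 16, 2032.
Adding 30 calendar days to Jan 16, 2032 gives Feb 15, 2032, which is the date on which the replacement obligation becomes due. That falls on a Sunday, so it rolls to the next business day, Monday, Feb 16, 2032.

Feb 16, 2032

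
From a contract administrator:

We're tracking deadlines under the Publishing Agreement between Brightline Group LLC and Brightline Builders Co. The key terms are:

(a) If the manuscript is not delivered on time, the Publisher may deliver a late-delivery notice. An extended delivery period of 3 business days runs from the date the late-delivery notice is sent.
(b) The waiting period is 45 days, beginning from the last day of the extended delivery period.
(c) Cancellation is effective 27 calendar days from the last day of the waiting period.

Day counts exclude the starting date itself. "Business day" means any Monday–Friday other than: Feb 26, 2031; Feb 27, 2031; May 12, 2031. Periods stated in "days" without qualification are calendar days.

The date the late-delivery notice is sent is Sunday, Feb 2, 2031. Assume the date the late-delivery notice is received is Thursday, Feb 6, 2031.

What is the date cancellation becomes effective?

From Sunday, Feb 2, 2031, 3 business days (Feb 3, Feb 4, Feb 5, skipping weekends) brings us to Wednesday, Feb 5, 2031, which is the last day of the extended delivery period.
The last day of the waiting period: 45 calendar days after Feb 5, 2031 is Mar 22, 2031.
The date cancellation becomes effective: Mar 22, 2031 + 27 days = Apr 18, 2031.

Apr 18, 2031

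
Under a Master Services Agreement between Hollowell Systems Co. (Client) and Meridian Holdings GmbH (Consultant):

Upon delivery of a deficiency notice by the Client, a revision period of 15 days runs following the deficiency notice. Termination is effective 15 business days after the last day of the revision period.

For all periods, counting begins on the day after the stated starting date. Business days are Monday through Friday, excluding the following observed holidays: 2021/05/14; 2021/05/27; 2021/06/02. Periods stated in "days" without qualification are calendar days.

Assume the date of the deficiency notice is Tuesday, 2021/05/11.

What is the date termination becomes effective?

The last day of the revision period: 15 calendar days after 2021/05/11 is 2021/05/26.
The date termination becomes effective: 15 business days after Wednesday, 2021/05/26, skipping weekends and the listed holidays on May 27, Jun 2 — May 28, May 31, Jun 1, Jun 3, …, Jun 16, Jun 17, Jun 18 — lands on Friday, 2021/06/18.

2021/06/18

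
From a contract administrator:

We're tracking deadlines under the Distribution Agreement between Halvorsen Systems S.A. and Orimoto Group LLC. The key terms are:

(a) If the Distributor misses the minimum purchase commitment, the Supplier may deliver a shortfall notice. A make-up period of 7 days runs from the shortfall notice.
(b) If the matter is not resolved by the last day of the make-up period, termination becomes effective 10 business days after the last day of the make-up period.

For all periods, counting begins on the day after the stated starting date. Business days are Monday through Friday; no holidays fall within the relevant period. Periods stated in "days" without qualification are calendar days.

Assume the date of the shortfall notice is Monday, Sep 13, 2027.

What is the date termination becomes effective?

Adding 7 calendar days to Sep 13, 2027 gives Sep 20, 2027, which is the last day of the make-up period.
From Monday, Sep 20, 2027, 10 business days (Sep 21, Sep 22, Sep 23, Sep 24, Sep 27, Sep 28, Sep 29, Sep 30, Oct 1, Oct 4, skipping weekends) brings us to Monday, Oct 4, 2027, which is the date termination becomes effective.

Oct 4, 2027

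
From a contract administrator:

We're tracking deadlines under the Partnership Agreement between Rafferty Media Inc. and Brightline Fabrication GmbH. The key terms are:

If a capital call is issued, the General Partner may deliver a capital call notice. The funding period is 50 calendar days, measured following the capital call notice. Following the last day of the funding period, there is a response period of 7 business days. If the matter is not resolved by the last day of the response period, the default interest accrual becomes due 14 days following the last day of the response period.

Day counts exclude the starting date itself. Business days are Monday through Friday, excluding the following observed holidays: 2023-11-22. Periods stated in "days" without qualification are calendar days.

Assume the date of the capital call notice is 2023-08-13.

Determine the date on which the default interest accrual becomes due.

The last day of the funding period: 50 calendar days after 2023-08-13 is 2023-10-02.
The last day of the response period: 7 business days after Monday, 2023-10-02, skipping weekends — Oct 3, Oct 4, Oct 5, Oct 6, Oct 9, Oct 10, Oct 11 — lands on Wednesday, 2023-10-11.
Adding 14 calendar days to 2023-10-11 gives 2023-10-25, which is the date on which the default interest accrual becomes due.

2023-10-25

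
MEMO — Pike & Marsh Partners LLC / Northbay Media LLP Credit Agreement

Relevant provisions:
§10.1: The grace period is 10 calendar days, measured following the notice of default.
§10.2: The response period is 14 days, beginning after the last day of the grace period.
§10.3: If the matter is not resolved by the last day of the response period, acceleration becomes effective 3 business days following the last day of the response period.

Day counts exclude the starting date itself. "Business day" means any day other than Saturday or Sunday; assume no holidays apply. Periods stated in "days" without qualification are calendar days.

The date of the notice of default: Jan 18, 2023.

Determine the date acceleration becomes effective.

The last day of the grace period: 10 calendar days after Jan 18, 2023 is Jan 28, 2023.
Adding 14 calendar days to Jan 28, 2023 gives Feb 11, 2023, which is the last day of the response period.
The date acceleration becomes effective: 3 business days after Saturday, Feb 11, 2023, skipping weekends — Feb 13, Feb 14, Feb 15 — lands on Wednesday, Feb 15, 2023.

Feb 15, 2023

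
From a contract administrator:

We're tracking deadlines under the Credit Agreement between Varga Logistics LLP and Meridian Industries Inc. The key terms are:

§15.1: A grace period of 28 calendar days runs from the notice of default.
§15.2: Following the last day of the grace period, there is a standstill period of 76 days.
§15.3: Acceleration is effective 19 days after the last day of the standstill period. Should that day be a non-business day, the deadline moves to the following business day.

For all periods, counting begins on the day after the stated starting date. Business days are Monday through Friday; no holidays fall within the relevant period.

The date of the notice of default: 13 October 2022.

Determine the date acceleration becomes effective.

The last day of the grace period: 28 calendar days after 13 October 2022 is 10 November 2022.
The last day of the standstill period: 10 November 2022 + 76 days = 25 January 2023.
The date acceleration becomes effective: 25 January 2023 + 19 days = 13 February 2023. 13 February 2023 is a Monday, so no roll-forward applies.

13 February 2023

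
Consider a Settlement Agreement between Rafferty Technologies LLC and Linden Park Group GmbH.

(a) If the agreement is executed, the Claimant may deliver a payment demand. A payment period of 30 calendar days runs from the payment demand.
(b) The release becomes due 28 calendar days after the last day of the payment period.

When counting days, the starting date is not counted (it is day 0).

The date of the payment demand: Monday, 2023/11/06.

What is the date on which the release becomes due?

2024/01/03

The last day of the payment period: 2023/11/06 + 30 days = 2023/12/06.
Adding 28 calendar days to 2023/12/06 gives 2024/01/03, which is the date on which the release becomes due.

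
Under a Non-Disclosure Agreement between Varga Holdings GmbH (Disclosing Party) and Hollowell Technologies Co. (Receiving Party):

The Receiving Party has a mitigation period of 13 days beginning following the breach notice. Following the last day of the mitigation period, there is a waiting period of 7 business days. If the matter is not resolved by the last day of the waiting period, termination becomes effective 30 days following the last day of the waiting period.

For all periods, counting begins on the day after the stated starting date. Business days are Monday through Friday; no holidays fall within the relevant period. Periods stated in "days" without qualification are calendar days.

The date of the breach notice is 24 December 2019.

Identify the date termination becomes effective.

14 February 2020

The last day of the mitigation period: 13 calendar days after 24 December 2019 is 6 January 2020.
From Monday, 6 January 2020, 7 business days (Jan 7, Jan 8, Jan 9, Jan 10, Jan 13, Jan 14, Jan 15, skipping weekends) brings us to Wednesday, 15 January 2020, which is the last day of the waiting period.
The date termination becomes effective: 15 January 2020 + 30 days = 14 February 2020.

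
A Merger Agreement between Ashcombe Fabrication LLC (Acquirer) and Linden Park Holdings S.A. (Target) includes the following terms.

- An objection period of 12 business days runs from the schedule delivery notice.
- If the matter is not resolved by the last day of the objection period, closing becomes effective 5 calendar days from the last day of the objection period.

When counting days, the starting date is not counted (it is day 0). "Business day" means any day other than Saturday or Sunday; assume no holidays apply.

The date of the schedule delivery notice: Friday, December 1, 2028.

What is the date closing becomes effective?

December 24, 2028

The last day of the objection period: counting 12 business days from Friday, December 1, 2028 (Dec 4, Dec 5, Dec 6, Dec 7, …, Dec 15, Dec 18, Dec 19, skipping weekends) reaches Tuesday, December 19, 2028.
The date closing becomes effective: 5 calendar days after December 19, 2028 is December 24, 2028.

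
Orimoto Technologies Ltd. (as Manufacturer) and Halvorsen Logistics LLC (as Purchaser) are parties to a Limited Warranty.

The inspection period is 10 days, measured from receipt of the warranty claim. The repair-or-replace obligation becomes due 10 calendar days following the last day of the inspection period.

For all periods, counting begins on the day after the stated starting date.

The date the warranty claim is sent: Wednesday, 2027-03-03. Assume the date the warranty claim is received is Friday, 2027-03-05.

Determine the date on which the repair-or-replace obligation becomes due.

2027-03-25

The last day of the inspection period: 10 calendar days after 2027-03-05 is 2027-03-15.
The date on which the repair-or-replace obligation becomes due: 2027-03-15 + 10 days = 2027-03-25.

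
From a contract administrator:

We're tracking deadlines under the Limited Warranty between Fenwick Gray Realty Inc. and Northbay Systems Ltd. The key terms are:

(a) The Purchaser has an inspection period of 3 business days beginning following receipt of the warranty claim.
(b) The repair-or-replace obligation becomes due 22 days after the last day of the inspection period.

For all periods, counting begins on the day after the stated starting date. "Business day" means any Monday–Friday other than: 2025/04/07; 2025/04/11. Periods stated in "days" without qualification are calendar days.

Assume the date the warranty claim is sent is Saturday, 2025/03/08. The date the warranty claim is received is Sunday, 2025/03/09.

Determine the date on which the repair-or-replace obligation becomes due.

The last day of the inspection period: 3 business days after Sunday, 2025/03/09, skipping weekends — Mar 10, Mar 11, Mar 12 — lands on Wednesday, 2025/03/12.
Adding 22 calendar days to 2025/03/12 gives 2025/04/03, which is the date on which the repair-or-replace obligation becomes due.

2025/04/03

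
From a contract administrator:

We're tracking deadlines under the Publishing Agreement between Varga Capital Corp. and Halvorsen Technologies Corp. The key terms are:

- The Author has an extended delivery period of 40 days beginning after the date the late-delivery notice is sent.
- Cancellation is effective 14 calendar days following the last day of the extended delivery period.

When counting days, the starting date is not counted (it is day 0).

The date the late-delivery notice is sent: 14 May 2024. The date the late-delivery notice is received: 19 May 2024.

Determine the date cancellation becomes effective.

Adding 40 calendar days to 14 May 2024 gives 23 June 2024, which is the last day of the extended delivery period.
Adding 14 calendar days to 23 June 2024 gives 7 July 2024, which is the date cancellation becomes effective.

7 July 2024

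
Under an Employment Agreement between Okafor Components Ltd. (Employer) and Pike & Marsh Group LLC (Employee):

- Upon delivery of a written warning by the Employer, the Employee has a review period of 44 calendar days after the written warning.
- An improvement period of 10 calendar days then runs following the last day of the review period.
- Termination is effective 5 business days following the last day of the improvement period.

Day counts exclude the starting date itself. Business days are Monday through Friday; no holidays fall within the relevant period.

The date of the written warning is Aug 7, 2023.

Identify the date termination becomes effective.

The last day of the review period: Aug 7, 2023 + 44 days = Sep 20, 2023.
The last day of the improvement period: Sep 20, 2023 + 10 days = Sep 30, 2023.
The date termination becomes effective: counting 5 business days from Saturday, Sep 30, 2023 (Oct 2, Oct 3, Oct 4, Oct 5, Oct 6, skipping weekends) reaches Friday, Oct 6, 2023.

Oct 6, 2023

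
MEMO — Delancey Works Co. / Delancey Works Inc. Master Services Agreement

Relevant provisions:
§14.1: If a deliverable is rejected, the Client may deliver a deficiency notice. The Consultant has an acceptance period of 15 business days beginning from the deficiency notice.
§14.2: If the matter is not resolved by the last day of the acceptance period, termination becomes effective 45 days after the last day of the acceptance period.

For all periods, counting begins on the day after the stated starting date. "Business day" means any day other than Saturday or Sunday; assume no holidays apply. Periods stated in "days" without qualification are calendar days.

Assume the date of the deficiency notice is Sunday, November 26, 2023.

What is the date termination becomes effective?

From Sunday, November 26, 2023, 15 business days (Nov 27, Nov 28, Nov 29, Nov 30, …, Dec 13, Dec 14, Dec 15, skipping weekends) brings us to Friday, December 15, 2023, which is the last day of the acceptance period.
The date termination becomes effective: 45 calendar days after December 15, 2023 is January 29, 2024.

January 29, 2024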